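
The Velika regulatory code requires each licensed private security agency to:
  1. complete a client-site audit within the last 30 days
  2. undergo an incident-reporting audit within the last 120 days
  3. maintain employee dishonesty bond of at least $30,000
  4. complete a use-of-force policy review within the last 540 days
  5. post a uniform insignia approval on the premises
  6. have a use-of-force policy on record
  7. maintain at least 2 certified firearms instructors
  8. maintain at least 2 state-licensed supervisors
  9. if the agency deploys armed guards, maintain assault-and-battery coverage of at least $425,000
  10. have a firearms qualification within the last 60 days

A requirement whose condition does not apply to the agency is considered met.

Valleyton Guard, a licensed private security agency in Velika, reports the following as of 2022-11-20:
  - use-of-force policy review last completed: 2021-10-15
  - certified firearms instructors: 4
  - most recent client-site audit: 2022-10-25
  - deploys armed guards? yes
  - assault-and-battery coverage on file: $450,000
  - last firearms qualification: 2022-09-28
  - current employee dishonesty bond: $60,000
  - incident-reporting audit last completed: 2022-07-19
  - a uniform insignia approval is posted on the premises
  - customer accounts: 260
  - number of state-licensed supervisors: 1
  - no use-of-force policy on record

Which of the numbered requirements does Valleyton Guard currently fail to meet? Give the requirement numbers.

1. client-site audit 26 days ago vs limit 30 → met
2. incident-reporting audit 124 days ago vs limit 120 → not met
3. employee dishonesty bond $60,000 ≥ $30,000 → met
4. use-of-force policy review 401 days ago vs limit 540 → met
5. uniform insignia approval present → met
6. use-of-force policy absent → not met
7. certified firearms instructors 4 ≥ 2 → met
8. state-licensed supervisors 1 < 2 → not met
9. condition 'deploys armed guards' holds; assault-and-battery coverage $450,000 ≥ $425,000 → met
10. firearms qualification 53 days ago vs limit 60 → met
Not met: 2, 6, 8

2, 6, 8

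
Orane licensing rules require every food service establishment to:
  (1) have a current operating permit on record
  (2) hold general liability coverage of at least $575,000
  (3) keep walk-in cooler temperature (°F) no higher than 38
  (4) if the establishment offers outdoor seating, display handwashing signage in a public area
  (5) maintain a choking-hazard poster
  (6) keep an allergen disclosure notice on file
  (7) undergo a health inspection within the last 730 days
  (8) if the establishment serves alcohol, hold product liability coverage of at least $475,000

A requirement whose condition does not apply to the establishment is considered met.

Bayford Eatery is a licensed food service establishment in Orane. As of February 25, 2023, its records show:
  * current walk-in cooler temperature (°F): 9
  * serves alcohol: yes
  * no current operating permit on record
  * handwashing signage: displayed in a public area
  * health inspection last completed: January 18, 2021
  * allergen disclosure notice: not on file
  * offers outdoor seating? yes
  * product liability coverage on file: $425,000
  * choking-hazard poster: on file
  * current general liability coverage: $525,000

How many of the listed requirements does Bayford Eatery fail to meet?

5

1. current operating permit absent → not met
2. general liability coverage $525,000 < $575,000 → not met
3. walk-in cooler temperature (°F) 9 ≤ 38 → met
4. condition 'offers outdoor seating' holds; handwashing signage present → met
5. choking-hazard poster present → met
6. allergen disclosure notice absent → not met
7. health inspection 768 days ago vs limit 730 → not met
8. condition 'serves alcohol' holds; product liability coverage $425,000 < $475,000 → not met
Not met: 5 of 8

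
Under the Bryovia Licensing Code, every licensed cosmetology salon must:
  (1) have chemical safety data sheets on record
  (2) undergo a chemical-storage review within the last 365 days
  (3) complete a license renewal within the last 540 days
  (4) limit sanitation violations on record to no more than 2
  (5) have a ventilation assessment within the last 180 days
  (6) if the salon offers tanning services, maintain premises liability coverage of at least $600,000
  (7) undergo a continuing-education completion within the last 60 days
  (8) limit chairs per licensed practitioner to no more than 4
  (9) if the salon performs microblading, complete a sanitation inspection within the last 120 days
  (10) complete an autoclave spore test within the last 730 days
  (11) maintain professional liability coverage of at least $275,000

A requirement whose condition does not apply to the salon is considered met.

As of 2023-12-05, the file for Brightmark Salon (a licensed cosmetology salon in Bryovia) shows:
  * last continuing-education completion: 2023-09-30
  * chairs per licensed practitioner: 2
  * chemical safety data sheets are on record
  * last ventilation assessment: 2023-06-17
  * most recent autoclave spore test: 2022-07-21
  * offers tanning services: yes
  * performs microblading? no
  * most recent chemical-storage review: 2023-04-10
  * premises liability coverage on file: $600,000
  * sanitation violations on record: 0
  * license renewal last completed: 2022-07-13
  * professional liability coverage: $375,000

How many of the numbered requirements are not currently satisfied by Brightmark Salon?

1. chemical safety data sheets present → met
2. chemical-storage review 239 days ago vs limit 365 → met
3. license renewal 510 days ago vs limit 540 → met
4. sanitation violations on record 0 ≤ 2 → met
5. ventilation assessment 171 days ago vs limit 180 → met
6. condition 'offers tanning services' holds; premises liability coverage $600,000 ≥ $600,000 → met
7. continuing-education completion 66 days ago vs limit 60 → not met
8. chairs per licensed practitioner 2 ≤ 4 → met
9. condition 'performs microblading' does not hold → requirement n/a → met
10. autoclave spore test 502 days ago vs limit 730 → met
11. professional liability coverage $375,000 ≥ $275,000 → met
Not met: 1 of 11

1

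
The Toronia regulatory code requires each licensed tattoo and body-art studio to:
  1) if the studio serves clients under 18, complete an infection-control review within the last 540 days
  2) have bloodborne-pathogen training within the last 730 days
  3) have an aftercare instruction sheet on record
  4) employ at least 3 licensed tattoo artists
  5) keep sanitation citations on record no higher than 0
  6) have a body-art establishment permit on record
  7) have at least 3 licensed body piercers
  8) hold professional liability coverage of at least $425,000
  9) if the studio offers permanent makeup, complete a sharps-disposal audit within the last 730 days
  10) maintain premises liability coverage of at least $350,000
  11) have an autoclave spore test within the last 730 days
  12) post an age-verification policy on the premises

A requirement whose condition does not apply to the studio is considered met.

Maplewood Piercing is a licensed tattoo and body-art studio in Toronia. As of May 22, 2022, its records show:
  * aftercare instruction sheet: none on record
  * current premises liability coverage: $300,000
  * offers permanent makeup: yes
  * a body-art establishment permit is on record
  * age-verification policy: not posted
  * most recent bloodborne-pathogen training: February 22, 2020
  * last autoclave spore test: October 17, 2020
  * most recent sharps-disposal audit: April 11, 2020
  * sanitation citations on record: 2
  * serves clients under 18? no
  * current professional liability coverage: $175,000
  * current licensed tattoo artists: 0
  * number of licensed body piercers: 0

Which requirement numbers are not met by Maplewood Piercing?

2, 3, 4, 5, 7, 8, 9, 10, 12

1. condition 'serves clients under 18' does not hold → requirement n/a → met
2. bloodborne-pathogen training 820 days ago vs limit 730 → not met
3. aftercare instruction sheet absent → not met
4. licensed tattoo artists 0 < 3 → not met
5. sanitation citations on record 2 > 0 → not met
6. body-art establishment permit present → met
7. licensed body piercers 0 < 3 → not met
8. professional liability coverage $175,000 < $425,000 → not met
9. condition 'offers permanent makeup' holds; sharps-disposal audit 771 days ago vs limit 730 → not met
10. premises liability coverage $300,000 < $350,000 → not met
11. autoclave spore test 582 days ago vs limit 730 → met
12. age-verification policy absent → not met
Not met: 2, 3, 4, 5, 7, 8, 9, 10, 12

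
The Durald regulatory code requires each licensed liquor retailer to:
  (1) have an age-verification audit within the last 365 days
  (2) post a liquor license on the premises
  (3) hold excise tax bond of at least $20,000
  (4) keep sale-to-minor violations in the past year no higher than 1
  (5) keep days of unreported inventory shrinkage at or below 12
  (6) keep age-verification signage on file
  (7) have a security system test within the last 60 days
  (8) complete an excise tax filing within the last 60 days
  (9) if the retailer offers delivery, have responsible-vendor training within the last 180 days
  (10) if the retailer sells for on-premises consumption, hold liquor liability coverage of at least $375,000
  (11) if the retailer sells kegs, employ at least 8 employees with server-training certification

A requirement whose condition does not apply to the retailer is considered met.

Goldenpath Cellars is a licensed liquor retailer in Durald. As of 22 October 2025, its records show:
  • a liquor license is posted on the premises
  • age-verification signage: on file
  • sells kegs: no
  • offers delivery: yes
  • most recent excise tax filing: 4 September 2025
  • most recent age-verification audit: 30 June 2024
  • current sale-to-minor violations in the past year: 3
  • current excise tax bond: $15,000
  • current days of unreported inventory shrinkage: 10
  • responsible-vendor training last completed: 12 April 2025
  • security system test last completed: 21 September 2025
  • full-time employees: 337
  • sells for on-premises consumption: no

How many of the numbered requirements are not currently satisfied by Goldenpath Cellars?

4

1. age-verification audit 479 days ago vs limit 365 → not met
2. liquor license present → met
3. excise tax bond $15,000 < $20,000 → not met
4. sale-to-minor violations in the past year 3 > 1 → not met
5. days of unreported inventory shrinkage 10 ≤ 12 → met
6. age-verification signage present → met
7. security system test 31 days ago vs limit 60 → met
8. excise tax filing 48 days ago vs limit 60 → met
9. condition 'offers delivery' holds; responsible-vendor training 193 days ago vs limit 180 → not met
10. condition 'sells for on-premises consumption' does not hold → requirement n/a → met
11. condition 'sells kegs' does not hold → requirement n/a → met
Not met: 4 of 11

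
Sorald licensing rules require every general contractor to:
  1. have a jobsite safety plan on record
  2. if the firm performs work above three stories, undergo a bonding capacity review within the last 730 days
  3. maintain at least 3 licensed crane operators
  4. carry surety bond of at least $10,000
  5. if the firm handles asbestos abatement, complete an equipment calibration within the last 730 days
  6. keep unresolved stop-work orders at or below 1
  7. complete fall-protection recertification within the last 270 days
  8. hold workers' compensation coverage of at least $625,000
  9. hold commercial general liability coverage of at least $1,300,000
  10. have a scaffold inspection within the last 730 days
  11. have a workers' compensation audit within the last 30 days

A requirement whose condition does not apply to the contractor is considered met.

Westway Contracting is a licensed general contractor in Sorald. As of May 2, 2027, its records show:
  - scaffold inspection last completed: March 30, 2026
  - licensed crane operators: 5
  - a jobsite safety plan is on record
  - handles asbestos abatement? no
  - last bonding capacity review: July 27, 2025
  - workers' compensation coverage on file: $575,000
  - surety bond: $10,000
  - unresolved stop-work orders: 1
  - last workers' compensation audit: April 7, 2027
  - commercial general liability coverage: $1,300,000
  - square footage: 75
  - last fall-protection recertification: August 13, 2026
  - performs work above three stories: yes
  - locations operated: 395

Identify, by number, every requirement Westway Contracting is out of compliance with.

8

1. jobsite safety plan present → met
2. condition 'performs work above three stories' holds; bonding capacity review 644 days ago vs limit 730 → met
3. licensed crane operators 5 ≥ 3 → met
4. surety bond $10,000 ≥ $10,000 → met
5. condition 'handles asbestos abatement' does not hold → requirement n/a → met
6. unresolved stop-work orders 1 ≤ 1 → met
7. fall-protection recertification 262 days ago vs limit 270 → met
8. workers' compensation coverage $575,000 < $625,000 → not met
9. commercial general liability coverage $1,300,000 ≥ $1,300,000 → met
10. scaffold inspection 398 days ago vs limit 730 → met
11. workers' compensation audit 25 days ago vs limit 30 → met
Not met: 8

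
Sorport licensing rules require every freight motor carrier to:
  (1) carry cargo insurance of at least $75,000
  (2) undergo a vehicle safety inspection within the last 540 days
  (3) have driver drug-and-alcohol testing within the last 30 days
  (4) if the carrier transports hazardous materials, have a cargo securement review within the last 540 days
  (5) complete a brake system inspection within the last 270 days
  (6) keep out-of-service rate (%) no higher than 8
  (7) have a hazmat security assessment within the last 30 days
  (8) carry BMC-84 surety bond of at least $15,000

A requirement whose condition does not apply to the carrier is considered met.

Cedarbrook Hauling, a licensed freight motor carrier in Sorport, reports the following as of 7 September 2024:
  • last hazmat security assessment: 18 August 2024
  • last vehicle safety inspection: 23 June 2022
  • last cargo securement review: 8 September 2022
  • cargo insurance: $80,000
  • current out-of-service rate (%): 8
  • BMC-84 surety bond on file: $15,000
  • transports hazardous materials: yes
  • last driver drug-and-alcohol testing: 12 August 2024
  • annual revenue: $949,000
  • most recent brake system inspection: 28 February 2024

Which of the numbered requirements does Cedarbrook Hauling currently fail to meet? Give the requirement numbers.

2, 4

1. cargo insurance $80,000 ≥ $75,000 → met
2. vehicle safety inspection 807 days ago vs limit 540 → not met
3. driver drug-and-alcohol testing 26 days ago vs limit 30 → met
4. condition 'transports hazardous materials' holds; cargo securement review 730 days ago vs limit 540 → not met
5. brake system inspection 192 days ago vs limit 270 → met
6. out-of-service rate (%) 8 ≤ 8 → met
7. hazmat security assessment 20 days ago vs limit 30 → met
8. BMC-84 surety bond $15,000 ≥ $15,000 → met
Not met: 2, 4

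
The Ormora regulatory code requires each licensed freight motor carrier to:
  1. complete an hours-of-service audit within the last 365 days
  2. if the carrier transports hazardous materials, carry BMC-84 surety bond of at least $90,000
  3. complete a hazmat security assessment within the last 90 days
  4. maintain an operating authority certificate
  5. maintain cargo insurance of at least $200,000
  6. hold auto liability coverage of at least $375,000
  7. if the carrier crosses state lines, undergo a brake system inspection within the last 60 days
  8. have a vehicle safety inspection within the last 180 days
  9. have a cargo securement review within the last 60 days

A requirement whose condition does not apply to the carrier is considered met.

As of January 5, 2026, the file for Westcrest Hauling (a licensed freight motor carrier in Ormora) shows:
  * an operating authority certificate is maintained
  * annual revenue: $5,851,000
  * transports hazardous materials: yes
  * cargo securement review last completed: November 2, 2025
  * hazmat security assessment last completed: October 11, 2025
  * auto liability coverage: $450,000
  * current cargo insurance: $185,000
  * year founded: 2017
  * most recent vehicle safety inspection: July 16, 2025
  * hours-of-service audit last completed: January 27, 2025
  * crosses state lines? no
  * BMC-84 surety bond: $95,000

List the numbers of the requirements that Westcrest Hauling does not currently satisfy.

5, 9

1. hours-of-service audit 343 days ago vs limit 365 → met
2. condition 'transports hazardous materials' holds; BMC-84 surety bond $95,000 ≥ $90,000 → met
3. hazmat security assessment 86 days ago vs limit 90 → met
4. operating authority certificate present → met
5. cargo insurance $185,000 < $200,000 → not met
6. auto liability coverage $450,000 ≥ $375,000 → met
7. condition 'crosses state lines' does not hold → requirement n/a → met
8. vehicle safety inspection 173 days ago vs limit 180 → met
9. cargo securement review 64 days ago vs limit 60 → not met
Not met: 5, 9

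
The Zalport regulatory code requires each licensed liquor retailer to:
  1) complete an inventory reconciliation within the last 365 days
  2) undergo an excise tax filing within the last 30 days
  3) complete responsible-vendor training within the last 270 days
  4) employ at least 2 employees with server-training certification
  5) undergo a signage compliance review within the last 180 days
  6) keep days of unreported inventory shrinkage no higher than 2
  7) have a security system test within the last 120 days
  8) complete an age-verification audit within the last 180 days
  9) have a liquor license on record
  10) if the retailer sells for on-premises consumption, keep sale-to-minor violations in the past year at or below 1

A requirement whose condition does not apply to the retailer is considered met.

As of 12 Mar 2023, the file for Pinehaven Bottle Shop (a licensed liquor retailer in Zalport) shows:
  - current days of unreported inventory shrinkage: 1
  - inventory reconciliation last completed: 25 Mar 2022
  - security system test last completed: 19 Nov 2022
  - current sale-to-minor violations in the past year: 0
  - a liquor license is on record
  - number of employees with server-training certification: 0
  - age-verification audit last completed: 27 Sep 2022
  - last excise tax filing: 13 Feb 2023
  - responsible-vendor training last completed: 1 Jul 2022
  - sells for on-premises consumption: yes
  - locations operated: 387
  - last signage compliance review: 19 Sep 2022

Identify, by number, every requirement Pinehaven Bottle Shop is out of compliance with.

4

1. inventory reconciliation 352 days ago vs limit 365 → met
2. excise tax filing 27 days ago vs limit 30 → met
3. responsible-vendor training 254 days ago vs limit 270 → met
4. employees with server-training certification 0 < 2 → not met
5. signage compliance review 174 days ago vs limit 180 → met
6. days of unreported inventory shrinkage 1 ≤ 2 → met
7. security system test 113 days ago vs limit 120 → met
8. age-verification audit 166 days ago vs limit 180 → met
9. liquor license present → met
10. condition 'sells for on-premises consumption' holds; sale-to-minor violations in the past year 0 ≤ 1 → met
Not met: 4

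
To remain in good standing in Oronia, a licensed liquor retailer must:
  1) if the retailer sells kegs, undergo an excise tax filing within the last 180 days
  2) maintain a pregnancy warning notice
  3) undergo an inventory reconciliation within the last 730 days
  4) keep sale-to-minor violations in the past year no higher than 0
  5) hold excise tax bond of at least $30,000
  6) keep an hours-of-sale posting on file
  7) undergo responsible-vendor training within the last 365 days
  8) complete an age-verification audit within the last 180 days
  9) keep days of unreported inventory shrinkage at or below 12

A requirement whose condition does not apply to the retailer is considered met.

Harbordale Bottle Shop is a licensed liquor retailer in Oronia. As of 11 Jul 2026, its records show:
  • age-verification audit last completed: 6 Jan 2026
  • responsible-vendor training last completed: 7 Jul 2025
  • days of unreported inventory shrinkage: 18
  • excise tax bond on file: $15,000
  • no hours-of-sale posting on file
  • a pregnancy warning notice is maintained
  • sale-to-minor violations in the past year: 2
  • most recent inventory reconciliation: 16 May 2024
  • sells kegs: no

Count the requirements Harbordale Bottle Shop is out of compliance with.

7

1. condition 'sells kegs' does not hold → requirement n/a → met
2. pregnancy warning notice present → met
3. inventory reconciliation 786 days ago vs limit 730 → not met
4. sale-to-minor violations in the past year 2 > 0 → not met
5. excise tax bond $15,000 < $30,000 → not met
6. hours-of-sale posting absent → not met
7. responsible-vendor training 369 days ago vs limit 365 → not met
8. age-verification audit 186 days ago vs limit 180 → not met
9. days of unreported inventory shrinkage 18 > 12 → not met
Not met: 7 of 9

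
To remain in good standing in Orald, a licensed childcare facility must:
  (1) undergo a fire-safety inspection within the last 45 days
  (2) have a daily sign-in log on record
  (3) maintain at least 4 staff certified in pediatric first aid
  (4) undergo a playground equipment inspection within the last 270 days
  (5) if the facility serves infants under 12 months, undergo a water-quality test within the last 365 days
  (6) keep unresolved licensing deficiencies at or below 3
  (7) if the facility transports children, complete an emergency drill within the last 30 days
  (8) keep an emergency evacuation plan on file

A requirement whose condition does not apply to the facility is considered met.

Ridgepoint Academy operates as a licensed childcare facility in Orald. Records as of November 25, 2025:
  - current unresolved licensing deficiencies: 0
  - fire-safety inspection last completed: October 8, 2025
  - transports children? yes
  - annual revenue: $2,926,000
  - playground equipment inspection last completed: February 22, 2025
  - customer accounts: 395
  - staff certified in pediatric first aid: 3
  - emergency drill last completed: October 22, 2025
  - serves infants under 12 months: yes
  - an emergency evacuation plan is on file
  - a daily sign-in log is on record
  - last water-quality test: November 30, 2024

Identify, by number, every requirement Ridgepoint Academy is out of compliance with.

1. fire-safety inspection 48 days ago vs limit 45 → not met
2. daily sign-in log present → met
3. staff certified in pediatric first aid 3 < 4 → not met
4. playground equipment inspection 276 days ago vs limit 270 → not met
5. condition 'serves infants under 12 months' holds; water-quality test 360 days ago vs limit 365 → met
6. unresolved licensing deficiencies 0 ≤ 3 → met
7. condition 'transports children' holds; emergency drill 34 days ago vs limit 30 → not met
8. emergency evacuation plan present → met
Not met: 1, 3, 4, 7

1, 3, 4, 7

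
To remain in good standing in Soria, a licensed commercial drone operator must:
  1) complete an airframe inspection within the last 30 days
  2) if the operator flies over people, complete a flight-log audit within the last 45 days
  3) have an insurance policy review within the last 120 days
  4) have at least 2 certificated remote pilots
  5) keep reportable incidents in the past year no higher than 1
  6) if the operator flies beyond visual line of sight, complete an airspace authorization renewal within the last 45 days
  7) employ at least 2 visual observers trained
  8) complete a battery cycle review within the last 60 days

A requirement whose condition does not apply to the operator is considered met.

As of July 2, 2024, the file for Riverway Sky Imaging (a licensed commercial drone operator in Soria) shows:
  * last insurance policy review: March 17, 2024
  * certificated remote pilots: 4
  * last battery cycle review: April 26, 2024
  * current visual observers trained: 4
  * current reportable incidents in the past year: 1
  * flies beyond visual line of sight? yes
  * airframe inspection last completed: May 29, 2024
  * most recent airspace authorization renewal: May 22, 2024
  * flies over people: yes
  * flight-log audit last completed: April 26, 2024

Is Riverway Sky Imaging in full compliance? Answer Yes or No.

1. airframe inspection 34 days ago vs limit 30 → not met
2. condition 'flies over people' holds; flight-log audit 67 days ago vs limit 45 → not met
3. insurance policy review 107 days ago vs limit 120 → met
4. certificated remote pilots 4 ≥ 2 → met
5. reportable incidents in the past year 1 ≤ 1 → met
6. condition 'flies beyond visual line of sight' holds; airspace authorization renewal 41 days ago vs limit 45 → met
7. visual observers trained 4 ≥ 2 → met
8. battery cycle review 67 days ago vs limit 60 → not met
Not met: 1, 2, 8

No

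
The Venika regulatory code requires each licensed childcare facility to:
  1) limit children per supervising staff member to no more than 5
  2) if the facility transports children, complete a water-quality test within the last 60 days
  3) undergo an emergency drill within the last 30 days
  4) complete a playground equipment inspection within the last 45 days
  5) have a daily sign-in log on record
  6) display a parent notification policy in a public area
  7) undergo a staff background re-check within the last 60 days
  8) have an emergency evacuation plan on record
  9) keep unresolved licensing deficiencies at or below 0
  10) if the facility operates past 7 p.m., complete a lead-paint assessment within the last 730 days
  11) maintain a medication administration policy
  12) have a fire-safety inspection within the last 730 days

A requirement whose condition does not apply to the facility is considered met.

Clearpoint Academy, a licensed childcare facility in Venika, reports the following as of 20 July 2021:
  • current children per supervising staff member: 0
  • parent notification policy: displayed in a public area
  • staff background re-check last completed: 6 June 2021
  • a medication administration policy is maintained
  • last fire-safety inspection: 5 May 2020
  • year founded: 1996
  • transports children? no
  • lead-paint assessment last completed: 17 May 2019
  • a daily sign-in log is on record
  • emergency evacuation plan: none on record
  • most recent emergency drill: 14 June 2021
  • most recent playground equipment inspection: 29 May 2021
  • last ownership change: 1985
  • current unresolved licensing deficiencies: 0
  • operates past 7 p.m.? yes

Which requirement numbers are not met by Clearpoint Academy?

3, 4, 8, 10

1. children per supervising staff member 0 ≤ 5 → met
2. condition 'transports children' does not hold → requirement n/a → met
3. emergency drill 36 days ago vs limit 30 → not met
4. playground equipment inspection 52 days ago vs limit 45 → not met
5. daily sign-in log present → met
6. parent notification policy present → met
7. staff background re-check 44 days ago vs limit 60 → met
8. emergency evacuation plan absent → not met
9. unresolved licensing deficiencies 0 ≤ 0 → met
10. condition 'operates past 7 p.m.' holds; lead-paint assessment 795 days ago vs limit 730 → not met
11. medication administration policy present → met
12. fire-safety inspection 441 days ago vs limit 730 → met
Not met: 3, 4, 8, 10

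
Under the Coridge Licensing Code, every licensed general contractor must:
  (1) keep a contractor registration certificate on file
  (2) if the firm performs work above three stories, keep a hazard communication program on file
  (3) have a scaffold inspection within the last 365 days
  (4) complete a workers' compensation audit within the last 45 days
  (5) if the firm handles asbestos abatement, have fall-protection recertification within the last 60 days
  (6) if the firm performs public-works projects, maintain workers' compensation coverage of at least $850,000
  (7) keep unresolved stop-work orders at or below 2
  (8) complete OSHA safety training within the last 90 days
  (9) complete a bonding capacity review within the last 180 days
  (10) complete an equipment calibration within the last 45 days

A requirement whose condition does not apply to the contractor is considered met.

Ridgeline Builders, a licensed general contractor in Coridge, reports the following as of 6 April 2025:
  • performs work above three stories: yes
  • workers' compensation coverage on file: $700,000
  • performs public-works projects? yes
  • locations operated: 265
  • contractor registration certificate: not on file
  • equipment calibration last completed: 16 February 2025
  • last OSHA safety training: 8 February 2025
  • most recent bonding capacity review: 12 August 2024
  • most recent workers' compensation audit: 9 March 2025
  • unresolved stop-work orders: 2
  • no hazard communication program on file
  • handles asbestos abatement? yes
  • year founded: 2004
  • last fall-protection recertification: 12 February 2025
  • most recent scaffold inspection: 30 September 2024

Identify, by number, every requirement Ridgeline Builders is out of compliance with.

1, 2, 6, 9, 10

1. contractor registration certificate absent → not met
2. condition 'performs work above three stories' holds; hazard communication program absent → not met
3. scaffold inspection 188 days ago vs limit 365 → met
4. workers' compensation audit 28 days ago vs limit 45 → met
5. condition 'handles asbestos abatement' holds; fall-protection recertification 53 days ago vs limit 60 → met
6. condition 'performs public-works projects' holds; workers' compensation coverage $700,000 < $850,000 → not met
7. unresolved stop-work orders 2 ≤ 2 → met
8. OSHA safety training 57 days ago vs limit 90 → met
9. bonding capacity review 237 days ago vs limit 180 → not met
10. equipment calibration 49 days ago vs limit 45 → not met
Not met: 1, 2, 6, 9, 10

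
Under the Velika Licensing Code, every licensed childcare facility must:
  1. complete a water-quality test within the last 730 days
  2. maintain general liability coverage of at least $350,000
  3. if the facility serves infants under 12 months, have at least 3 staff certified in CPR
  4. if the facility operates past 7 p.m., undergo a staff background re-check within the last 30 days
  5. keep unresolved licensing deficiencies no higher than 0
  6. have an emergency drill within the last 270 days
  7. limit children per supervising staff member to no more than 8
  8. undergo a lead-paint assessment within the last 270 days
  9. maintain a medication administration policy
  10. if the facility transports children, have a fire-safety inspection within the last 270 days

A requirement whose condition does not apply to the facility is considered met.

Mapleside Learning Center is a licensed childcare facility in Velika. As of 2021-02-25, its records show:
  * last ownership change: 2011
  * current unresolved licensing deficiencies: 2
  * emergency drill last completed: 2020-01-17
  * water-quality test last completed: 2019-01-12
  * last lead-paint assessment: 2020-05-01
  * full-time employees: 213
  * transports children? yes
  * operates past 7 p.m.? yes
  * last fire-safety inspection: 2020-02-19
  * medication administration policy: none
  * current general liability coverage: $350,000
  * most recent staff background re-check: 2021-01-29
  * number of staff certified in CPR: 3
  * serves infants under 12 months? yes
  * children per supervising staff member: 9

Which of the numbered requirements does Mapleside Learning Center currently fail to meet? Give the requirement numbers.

1. water-quality test 775 days ago vs limit 730 → not met
2. general liability coverage $350,000 ≥ $350,000 → met
3. condition 'serves infants under 12 months' holds; staff certified in CPR 3 ≥ 3 → met
4. condition 'operates past 7 p.m.' holds; staff background re-check 27 days ago vs limit 30 → met
5. unresolved licensing deficiencies 2 > 0 → not met
6. emergency drill 405 days ago vs limit 270 → not met
7. children per supervising staff member 9 > 8 → not met
8. lead-paint assessment 300 days ago vs limit 270 → not met
9. medication administration policy absent → not met
10. condition 'transports children' holds; fire-safety inspection 372 days ago vs limit 270 → not met
Not met: 1, 5, 6, 7, 8, 9, 10

1, 5, 6, 7, 8, 9, 10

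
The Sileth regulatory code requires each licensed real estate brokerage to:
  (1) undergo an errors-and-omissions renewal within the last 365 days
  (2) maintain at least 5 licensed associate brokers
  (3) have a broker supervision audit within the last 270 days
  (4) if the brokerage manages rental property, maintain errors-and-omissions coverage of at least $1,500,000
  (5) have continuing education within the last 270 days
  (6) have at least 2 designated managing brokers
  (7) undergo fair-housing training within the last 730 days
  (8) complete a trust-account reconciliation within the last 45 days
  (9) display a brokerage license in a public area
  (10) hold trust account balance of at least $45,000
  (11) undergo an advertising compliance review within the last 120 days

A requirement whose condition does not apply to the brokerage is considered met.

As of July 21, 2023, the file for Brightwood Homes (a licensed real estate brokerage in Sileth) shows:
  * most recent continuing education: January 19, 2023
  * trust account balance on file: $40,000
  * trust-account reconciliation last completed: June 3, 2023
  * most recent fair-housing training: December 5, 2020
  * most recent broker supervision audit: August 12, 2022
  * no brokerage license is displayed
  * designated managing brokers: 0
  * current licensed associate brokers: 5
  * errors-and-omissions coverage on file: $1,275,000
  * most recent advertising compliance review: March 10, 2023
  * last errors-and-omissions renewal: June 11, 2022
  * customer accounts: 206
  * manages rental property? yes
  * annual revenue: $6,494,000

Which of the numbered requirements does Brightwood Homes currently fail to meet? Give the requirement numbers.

1. errors-and-omissions renewal 405 days ago vs limit 365 → not met
2. licensed associate brokers 5 ≥ 5 → met
3. broker supervision audit 343 days ago vs limit 270 → not met
4. condition 'manages rental property' holds; errors-and-omissions coverage $1,275,000 < $1,500,000 → not met
5. continuing education 183 days ago vs limit 270 → met
6. designated managing brokers 0 < 2 → not met
7. fair-housing training 958 days ago vs limit 730 → not met
8. trust-account reconciliation 48 days ago vs limit 45 → not met
9. brokerage license absent → not met
10. trust account balance $40,000 < $45,000 → not met
11. advertising compliance review 133 days ago vs limit 120 → not met
Not met: 1, 3, 4, 6, 7, 8, 9, 10, 11

1, 3, 4, 6, 7, 8, 9, 10, 11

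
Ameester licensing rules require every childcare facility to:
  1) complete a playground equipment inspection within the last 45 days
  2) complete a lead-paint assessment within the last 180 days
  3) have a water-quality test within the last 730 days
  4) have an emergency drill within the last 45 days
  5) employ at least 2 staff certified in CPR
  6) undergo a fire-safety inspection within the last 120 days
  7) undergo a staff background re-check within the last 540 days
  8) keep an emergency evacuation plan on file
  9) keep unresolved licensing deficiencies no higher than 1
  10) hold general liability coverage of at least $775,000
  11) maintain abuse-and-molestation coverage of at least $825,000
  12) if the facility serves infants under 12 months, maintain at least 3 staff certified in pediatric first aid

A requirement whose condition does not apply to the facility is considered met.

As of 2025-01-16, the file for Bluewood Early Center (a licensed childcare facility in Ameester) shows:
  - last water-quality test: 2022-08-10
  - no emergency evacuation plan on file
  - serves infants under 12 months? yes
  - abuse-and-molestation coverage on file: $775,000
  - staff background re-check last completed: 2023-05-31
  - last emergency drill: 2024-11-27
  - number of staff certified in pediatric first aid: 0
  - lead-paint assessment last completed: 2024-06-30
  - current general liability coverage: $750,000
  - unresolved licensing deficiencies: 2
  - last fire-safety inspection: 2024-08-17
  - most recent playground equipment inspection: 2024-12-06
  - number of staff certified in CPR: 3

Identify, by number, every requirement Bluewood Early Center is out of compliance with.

1. playground equipment inspection 41 days ago vs limit 45 → met
2. lead-paint assessment 200 days ago vs limit 180 → not met
3. water-quality test 890 days ago vs limit 730 → not met
4. emergency drill 50 days ago vs limit 45 → not met
5. staff certified in CPR 3 ≥ 2 → met
6. fire-safety inspection 152 days ago vs limit 120 → not met
7. staff background re-check 596 days ago vs limit 540 → not met
8. emergency evacuation plan absent → not met
9. unresolved licensing deficiencies 2 > 1 → not met
10. general liability coverage $750,000 < $775,000 → not met
11. abuse-and-molestation coverage $775,000 < $825,000 → not met
12. condition 'serves infants under 12 months' holds; staff certified in pediatric first aid 0 < 3 → not met
Not met: 2, 3, 4, 6, 7, 8, 9, 10, 11, 12

2, 3, 4, 6, 7, 8, 9, 10, 11, 12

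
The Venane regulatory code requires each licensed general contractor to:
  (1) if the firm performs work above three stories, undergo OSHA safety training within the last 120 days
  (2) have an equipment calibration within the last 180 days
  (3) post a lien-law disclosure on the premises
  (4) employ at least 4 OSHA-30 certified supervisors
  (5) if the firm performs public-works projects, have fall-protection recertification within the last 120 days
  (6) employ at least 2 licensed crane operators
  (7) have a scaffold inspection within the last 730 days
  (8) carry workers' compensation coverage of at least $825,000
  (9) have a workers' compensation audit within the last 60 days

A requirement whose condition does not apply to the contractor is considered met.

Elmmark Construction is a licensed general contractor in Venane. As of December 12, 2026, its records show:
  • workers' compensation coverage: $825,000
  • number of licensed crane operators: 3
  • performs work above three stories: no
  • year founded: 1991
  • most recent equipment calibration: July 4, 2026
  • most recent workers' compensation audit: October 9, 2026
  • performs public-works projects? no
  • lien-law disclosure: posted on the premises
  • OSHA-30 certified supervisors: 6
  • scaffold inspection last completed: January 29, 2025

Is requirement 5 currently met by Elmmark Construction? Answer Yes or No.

5. condition 'performs public-works projects' does not hold → requirement n/a → met

Yes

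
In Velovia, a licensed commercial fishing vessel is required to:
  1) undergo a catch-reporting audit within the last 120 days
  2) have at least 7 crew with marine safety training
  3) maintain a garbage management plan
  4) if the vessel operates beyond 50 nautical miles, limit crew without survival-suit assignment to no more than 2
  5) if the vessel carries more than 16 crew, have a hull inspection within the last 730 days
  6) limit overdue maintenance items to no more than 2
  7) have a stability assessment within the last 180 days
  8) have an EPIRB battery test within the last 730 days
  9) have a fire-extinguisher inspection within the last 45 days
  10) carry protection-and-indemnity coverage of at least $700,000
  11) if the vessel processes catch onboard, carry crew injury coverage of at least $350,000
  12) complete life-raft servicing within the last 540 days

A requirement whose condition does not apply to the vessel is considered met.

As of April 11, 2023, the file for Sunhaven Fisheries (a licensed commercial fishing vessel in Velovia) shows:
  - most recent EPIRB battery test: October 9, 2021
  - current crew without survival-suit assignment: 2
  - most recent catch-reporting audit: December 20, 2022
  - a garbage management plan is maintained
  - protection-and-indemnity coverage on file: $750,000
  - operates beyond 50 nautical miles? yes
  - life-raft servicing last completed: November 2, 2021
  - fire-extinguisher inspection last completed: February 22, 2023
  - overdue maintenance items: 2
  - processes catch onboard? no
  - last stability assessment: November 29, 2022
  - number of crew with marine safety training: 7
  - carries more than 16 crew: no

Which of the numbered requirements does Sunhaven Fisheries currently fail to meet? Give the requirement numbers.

1. catch-reporting audit 112 days ago vs limit 120 → met
2. crew with marine safety training 7 ≥ 7 → met
3. garbage management plan present → met
4. condition 'operates beyond 50 nautical miles' holds; crew without survival-suit assignment 2 ≤ 2 → met
5. condition 'carries more than 16 crew' does not hold → requirement n/a → met
6. overdue maintenance items 2 ≤ 2 → met
7. stability assessment 133 days ago vs limit 180 → met
8. EPIRB battery test 549 days ago vs limit 730 → met
9. fire-extinguisher inspection 48 days ago vs limit 45 → not met
10. protection-and-indemnity coverage $750,000 ≥ $700,000 → met
11. condition 'processes catch onboard' does not hold → requirement n/a → met
12. life-raft servicing 525 days ago vs limit 540 → met
Not met: 9

9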